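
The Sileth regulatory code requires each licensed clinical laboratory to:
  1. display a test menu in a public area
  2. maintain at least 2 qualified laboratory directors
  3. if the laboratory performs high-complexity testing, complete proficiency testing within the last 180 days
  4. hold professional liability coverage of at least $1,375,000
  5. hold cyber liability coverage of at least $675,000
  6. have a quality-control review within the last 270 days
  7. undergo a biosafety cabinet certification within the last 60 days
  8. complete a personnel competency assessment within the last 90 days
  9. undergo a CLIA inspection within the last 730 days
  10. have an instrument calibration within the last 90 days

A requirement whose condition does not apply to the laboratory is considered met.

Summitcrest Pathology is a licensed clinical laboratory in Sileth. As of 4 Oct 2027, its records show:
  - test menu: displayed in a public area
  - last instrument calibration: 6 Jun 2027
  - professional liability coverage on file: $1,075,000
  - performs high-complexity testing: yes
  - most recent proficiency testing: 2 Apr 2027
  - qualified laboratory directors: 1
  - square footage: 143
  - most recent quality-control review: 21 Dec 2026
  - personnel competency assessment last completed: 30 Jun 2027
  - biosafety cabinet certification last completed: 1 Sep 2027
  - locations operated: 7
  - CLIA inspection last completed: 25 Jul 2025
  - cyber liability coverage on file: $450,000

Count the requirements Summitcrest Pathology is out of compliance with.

1. test menu present → met
2. qualified laboratory directors 1 < 2 → not met
3. condition 'performs high-complexity testing' holds; proficiency testing 185 days ago vs limit 180 → not met
4. professional liability coverage $1,075,000 < $1,375,000 → not met
5. cyber liability coverage $450,000 < $675,000 → not met
6. quality-control review 287 days ago vs limit 270 → not met
7. biosafety cabinet certification 33 days ago vs limit 60 → met
8. personnel competency assessment 96 days ago vs limit 90 → not met
9. CLIA inspection 801 days ago vs limit 730 → not met
10. instrument calibration 120 days ago vs limit 90 → not met
Not met: 8 of 10

8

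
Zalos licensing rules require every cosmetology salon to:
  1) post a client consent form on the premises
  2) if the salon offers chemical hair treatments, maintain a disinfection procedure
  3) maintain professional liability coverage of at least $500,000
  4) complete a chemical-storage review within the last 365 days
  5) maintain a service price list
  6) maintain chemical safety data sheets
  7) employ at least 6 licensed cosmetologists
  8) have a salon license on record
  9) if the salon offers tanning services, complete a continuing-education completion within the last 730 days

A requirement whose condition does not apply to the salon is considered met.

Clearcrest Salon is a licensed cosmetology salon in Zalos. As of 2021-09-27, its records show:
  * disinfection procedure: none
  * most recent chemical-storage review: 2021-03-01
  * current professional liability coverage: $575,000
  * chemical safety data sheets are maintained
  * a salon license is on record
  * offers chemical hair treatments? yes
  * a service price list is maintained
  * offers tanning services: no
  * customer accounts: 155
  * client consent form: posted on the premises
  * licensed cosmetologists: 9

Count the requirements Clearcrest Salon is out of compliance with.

1

1. client consent form present → met
2. condition 'offers chemical hair treatments' holds; disinfection procedure absent → not met
3. professional liability coverage $575,000 ≥ $500,000 → met
4. chemical-storage review 210 days ago vs limit 365 → met
5. service price list present → met
6. chemical safety data sheets present → met
7. licensed cosmetologists 9 ≥ 6 → met
8. salon license present → met
9. condition 'offers tanning services' does not hold → requirement n/a → met
Not met: 1 of 9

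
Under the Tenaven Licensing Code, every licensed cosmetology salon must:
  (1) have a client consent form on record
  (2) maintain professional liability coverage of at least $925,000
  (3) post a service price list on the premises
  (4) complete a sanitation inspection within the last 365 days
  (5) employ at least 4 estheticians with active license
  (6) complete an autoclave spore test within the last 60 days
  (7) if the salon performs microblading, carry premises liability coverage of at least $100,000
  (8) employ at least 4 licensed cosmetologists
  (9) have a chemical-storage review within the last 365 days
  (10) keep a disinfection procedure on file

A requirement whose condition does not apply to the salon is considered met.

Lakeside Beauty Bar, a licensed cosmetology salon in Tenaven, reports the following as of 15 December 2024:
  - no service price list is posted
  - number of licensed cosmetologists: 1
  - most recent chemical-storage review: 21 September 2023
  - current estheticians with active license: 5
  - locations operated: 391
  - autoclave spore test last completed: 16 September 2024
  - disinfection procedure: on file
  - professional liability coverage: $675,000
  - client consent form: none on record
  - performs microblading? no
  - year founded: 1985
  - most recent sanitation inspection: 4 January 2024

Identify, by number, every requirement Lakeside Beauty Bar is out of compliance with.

1, 2, 3, 6, 8, 9

1. client consent form absent → not met
2. professional liability coverage $675,000 < $925,000 → not met
3. service price list absent → not met
4. sanitation inspection 346 days ago vs limit 365 → met
5. estheticians with active license 5 ≥ 4 → met
6. autoclave spore test 90 days ago vs limit 60 → not met
7. condition 'performs microblading' does not hold → requirement n/a → met
8. licensed cosmetologists 1 < 4 → not met
9. chemical-storage review 451 days ago vs limit 365 → not met
10. disinfection procedure present → met
Not met: 1, 2, 3, 6, 8, 9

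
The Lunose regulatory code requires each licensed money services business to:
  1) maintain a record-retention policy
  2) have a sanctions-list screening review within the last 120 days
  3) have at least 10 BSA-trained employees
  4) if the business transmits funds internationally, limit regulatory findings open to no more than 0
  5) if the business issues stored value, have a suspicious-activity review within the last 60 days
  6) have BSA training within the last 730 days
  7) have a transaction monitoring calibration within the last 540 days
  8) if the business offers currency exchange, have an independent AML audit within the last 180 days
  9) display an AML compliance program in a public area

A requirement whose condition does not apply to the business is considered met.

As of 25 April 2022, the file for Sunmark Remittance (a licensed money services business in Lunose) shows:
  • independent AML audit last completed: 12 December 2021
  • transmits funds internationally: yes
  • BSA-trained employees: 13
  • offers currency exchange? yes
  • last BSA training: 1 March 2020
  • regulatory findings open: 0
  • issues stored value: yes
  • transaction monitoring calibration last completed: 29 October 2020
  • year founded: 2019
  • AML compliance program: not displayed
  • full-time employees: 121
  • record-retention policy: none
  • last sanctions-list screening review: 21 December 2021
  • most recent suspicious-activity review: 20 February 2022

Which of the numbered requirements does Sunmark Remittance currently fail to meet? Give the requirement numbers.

1, 2, 5, 6, 7, 9

1. record-retention policy absent → not met
2. sanctions-list screening review 125 days ago vs limit 120 → not met
3. BSA-trained employees 13 ≥ 10 → met
4. condition 'transmits funds internationally' holds; regulatory findings open 0 ≤ 0 → met
5. condition 'issues stored value' holds; suspicious-activity review 64 days ago vs limit 60 → not met
6. BSA training 785 days ago vs limit 730 → not met
7. transaction monitoring calibration 543 days ago vs limit 540 → not met
8. condition 'offers currency exchange' holds; independent AML audit 134 days ago vs limit 180 → met
9. AML compliance program absent → not met
Not met: 1, 2, 5, 6, 7, 9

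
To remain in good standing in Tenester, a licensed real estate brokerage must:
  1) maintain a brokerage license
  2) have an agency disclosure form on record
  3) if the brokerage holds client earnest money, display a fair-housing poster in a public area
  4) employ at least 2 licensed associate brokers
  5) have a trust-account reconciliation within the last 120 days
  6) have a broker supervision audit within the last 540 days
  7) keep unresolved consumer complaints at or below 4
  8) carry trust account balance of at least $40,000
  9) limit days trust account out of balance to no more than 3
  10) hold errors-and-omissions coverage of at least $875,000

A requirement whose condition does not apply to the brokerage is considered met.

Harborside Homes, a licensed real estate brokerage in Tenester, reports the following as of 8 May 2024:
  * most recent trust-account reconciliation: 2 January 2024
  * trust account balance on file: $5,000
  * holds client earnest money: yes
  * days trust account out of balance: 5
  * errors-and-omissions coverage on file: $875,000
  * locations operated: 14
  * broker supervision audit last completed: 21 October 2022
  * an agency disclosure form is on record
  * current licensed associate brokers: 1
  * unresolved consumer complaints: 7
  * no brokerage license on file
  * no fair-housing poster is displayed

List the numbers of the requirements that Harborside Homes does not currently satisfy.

1, 3, 4, 5, 6, 7, 8, 9

1. brokerage license absent → not met
2. agency disclosure form present → met
3. condition 'holds client earnest money' holds; fair-housing poster absent → not met
4. licensed associate brokers 1 < 2 → not met
5. trust-account reconciliation 127 days ago vs limit 120 → not met
6. broker supervision audit 565 days ago vs limit 540 → not met
7. unresolved consumer complaints 7 > 4 → not met
8. trust account balance $5,000 < $40,000 → not met
9. days trust account out of balance 5 > 3 → not met
10. errors-and-omissions coverage $875,000 ≥ $875,000 → met
Not met: 1, 3, 4, 5, 6, 7, 8, 9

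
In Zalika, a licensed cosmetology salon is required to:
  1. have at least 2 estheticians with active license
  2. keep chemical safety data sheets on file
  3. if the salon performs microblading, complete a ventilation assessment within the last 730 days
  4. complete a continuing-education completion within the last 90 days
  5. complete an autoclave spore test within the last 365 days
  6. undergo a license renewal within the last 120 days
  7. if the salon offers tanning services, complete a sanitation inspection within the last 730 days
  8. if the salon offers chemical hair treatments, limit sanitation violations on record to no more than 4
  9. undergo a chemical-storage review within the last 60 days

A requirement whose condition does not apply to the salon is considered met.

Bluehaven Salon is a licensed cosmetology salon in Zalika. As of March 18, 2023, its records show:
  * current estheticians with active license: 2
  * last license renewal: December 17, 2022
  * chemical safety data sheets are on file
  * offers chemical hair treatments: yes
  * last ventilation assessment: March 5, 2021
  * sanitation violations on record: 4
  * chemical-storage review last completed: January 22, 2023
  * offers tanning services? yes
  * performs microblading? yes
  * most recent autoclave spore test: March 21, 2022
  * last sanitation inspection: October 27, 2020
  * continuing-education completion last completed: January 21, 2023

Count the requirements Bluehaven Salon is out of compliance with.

1. estheticians with active license 2 ≥ 2 → met
2. chemical safety data sheets present → met
3. condition 'performs microblading' holds; ventilation assessment 743 days ago vs limit 730 → not met
4. continuing-education completion 56 days ago vs limit 90 → met
5. autoclave spore test 362 days ago vs limit 365 → met
6. license renewal 91 days ago vs limit 120 → met
7. condition 'offers tanning services' holds; sanitation inspection 872 days ago vs limit 730 → not met
8. condition 'offers chemical hair treatments' holds; sanitation violations on record 4 ≤ 4 → met
9. chemical-storage review 55 days ago vs limit 60 → met
Not met: 2 of 9

2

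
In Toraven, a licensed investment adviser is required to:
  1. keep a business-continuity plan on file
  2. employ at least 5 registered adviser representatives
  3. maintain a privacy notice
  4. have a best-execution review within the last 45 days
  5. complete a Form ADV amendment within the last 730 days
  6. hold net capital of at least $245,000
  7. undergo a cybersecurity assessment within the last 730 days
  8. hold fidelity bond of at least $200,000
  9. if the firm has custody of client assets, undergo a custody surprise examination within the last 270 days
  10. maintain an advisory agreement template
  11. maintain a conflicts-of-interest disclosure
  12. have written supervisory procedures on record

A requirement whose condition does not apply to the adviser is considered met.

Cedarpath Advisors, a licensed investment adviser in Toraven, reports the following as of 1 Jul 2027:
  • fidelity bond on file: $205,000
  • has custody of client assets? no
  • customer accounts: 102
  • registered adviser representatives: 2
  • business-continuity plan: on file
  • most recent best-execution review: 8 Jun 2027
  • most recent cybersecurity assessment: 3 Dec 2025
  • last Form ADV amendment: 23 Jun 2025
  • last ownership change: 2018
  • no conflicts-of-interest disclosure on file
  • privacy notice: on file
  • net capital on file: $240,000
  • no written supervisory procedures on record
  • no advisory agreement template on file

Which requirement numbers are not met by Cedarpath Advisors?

1. business-continuity plan present → met
2. registered adviser representatives 2 < 5 → not met
3. privacy notice present → met
4. best-execution review 23 days ago vs limit 45 → met
5. Form ADV amendment 738 days ago vs limit 730 → not met
6. net capital $240,000 < $245,000 → not met
7. cybersecurity assessment 575 days ago vs limit 730 → met
8. fidelity bond $205,000 ≥ $200,000 → met
9. condition 'has custody of client assets' does not hold → requirement n/a → met
10. advisory agreement template absent → not met
11. conflicts-of-interest disclosure absent → not met
12. written supervisory procedures absent → not met
Not met: 2, 5, 6, 10, 11, 12

2, 5, 6, 10, 11, 12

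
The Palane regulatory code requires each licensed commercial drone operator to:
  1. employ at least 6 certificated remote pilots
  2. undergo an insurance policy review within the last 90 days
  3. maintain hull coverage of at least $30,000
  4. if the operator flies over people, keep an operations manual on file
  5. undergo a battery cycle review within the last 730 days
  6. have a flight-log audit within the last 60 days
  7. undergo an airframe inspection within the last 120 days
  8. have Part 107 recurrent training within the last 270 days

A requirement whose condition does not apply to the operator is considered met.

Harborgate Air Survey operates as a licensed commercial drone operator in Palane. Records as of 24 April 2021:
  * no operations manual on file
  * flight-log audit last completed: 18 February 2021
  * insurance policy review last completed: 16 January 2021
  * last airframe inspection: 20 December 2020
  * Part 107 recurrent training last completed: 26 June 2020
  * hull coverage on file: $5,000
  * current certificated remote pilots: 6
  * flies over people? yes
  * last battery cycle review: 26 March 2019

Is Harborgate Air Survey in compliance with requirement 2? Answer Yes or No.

2. insurance policy review 98 days ago vs limit 90 → not met

No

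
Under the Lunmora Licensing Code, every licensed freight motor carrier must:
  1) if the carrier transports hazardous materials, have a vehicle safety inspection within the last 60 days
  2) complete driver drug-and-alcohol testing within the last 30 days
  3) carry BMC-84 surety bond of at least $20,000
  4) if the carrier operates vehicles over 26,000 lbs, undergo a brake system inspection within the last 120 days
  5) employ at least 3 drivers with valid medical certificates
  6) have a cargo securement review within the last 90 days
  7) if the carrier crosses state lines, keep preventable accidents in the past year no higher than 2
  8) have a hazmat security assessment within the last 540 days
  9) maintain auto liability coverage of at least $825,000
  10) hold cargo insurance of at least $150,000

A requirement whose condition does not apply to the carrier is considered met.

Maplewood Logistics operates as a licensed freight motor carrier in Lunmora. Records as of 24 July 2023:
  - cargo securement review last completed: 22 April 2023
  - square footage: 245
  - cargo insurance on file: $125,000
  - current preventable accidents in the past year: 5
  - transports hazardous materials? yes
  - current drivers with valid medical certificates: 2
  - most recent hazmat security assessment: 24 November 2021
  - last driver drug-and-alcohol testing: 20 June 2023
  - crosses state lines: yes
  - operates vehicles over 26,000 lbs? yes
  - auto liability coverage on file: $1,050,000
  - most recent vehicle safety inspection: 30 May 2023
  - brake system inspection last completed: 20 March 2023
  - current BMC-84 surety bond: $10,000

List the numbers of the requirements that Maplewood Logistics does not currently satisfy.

2, 3, 4, 5, 6, 7, 8, 10

1. condition 'transports hazardous materials' holds; vehicle safety inspection 55 days ago vs limit 60 → met
2. driver drug-and-alcohol testing 34 days ago vs limit 30 → not met
3. BMC-84 surety bond $10,000 < $20,000 → not met
4. condition 'operates vehicles over 26,000 lbs' holds; brake system inspection 126 days ago vs limit 120 → not met
5. drivers with valid medical certificates 2 < 3 → not met
6. cargo securement review 93 days ago vs limit 90 → not met
7. condition 'crosses state lines' holds; preventable accidents in the past year 5 > 2 → not met
8. hazmat security assessment 607 days ago vs limit 540 → not met
9. auto liability coverage $1,050,000 ≥ $825,000 → met
10. cargo insurance $125,000 < $150,000 → not met
Not met: 2, 3, 4, 5, 6, 7, 8, 10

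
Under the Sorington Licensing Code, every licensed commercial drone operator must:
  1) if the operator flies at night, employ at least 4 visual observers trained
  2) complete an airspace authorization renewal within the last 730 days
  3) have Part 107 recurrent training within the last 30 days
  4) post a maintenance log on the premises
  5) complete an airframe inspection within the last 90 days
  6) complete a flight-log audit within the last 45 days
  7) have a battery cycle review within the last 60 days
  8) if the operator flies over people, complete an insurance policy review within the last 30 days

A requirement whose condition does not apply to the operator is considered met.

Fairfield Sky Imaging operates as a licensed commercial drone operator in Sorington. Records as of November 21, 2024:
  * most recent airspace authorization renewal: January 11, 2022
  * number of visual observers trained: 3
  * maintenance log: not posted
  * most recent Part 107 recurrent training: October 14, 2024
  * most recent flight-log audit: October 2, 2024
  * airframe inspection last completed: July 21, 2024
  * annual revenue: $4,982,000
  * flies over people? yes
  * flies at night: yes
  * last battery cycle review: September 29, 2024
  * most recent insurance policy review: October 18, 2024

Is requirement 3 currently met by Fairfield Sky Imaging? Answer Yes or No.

3. Part 107 recurrent training 38 days ago vs limit 30 → not met

No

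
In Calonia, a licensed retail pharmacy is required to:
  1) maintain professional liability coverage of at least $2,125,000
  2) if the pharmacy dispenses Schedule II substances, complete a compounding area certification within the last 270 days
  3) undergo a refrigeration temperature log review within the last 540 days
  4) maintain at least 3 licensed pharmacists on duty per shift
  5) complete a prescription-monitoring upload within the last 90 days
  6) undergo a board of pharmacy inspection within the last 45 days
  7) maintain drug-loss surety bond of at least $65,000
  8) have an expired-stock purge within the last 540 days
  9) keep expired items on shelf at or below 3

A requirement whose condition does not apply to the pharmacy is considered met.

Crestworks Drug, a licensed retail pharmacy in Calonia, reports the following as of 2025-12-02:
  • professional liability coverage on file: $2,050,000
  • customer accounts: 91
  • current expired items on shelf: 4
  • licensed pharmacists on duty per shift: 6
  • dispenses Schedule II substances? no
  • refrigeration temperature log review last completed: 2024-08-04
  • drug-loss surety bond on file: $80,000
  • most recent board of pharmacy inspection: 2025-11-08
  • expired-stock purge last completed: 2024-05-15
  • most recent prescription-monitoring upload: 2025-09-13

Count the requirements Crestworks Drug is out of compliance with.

1. professional liability coverage $2,050,000 < $2,125,000 → not met
2. condition 'dispenses Schedule II substances' does not hold → requirement n/a → met
3. refrigeration temperature log review 485 days ago vs limit 540 → met
4. licensed pharmacists on duty per shift 6 ≥ 3 → met
5. prescription-monitoring upload 80 days ago vs limit 90 → met
6. board of pharmacy inspection 24 days ago vs limit 45 → met
7. drug-loss surety bond $80,000 ≥ $65,000 → met
8. expired-stock purge 566 days ago vs limit 540 → not met
9. expired items on shelf 4 > 3 → not met
Not met: 3 of 9

3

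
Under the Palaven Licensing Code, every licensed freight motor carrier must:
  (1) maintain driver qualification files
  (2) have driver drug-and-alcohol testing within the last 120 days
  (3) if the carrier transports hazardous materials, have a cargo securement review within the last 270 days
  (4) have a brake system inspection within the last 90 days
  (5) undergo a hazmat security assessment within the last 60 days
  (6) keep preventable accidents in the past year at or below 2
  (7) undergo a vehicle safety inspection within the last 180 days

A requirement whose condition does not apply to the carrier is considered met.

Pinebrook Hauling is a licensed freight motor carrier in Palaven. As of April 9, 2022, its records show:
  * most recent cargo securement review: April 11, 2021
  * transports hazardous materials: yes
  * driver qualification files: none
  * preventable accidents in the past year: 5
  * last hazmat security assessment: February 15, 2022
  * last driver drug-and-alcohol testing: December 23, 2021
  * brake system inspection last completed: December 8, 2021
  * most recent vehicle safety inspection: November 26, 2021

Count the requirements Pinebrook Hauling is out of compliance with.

1. driver qualification files absent → not met
2. driver drug-and-alcohol testing 107 days ago vs limit 120 → met
3. condition 'transports hazardous materials' holds; cargo securement review 363 days ago vs limit 270 → not met
4. brake system inspection 122 days ago vs limit 90 → not met
5. hazmat security assessment 53 days ago vs limit 60 → met
6. preventable accidents in the past year 5 > 2 → not met
7. vehicle safety inspection 134 days ago vs limit 180 → met
Not met: 4 of 7

4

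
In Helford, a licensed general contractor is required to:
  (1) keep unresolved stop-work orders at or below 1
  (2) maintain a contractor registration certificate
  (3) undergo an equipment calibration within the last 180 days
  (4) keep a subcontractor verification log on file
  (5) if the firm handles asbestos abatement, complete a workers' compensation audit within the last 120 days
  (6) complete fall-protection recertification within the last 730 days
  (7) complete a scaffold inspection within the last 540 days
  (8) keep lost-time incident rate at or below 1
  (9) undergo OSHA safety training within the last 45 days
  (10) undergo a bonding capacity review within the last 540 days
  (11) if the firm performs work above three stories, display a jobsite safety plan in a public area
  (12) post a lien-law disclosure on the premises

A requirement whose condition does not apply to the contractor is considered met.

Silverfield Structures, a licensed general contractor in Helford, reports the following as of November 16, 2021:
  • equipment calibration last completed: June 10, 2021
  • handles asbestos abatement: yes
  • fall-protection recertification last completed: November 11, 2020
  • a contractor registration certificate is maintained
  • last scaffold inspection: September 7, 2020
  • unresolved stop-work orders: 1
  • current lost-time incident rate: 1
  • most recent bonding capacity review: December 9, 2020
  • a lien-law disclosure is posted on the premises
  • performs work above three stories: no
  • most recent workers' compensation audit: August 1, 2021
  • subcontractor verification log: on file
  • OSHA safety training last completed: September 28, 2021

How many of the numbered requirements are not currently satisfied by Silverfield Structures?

1. unresolved stop-work orders 1 ≤ 1 → met
2. contractor registration certificate present → met
3. equipment calibration 159 days ago vs limit 180 → met
4. subcontractor verification log present → met
5. condition 'handles asbestos abatement' holds; workers' compensation audit 107 days ago vs limit 120 → met
6. fall-protection recertification 370 days ago vs limit 730 → met
7. scaffold inspection 435 days ago vs limit 540 → met
8. lost-time incident rate 1 ≤ 1 → met
9. OSHA safety training 49 days ago vs limit 45 → not met
10. bonding capacity review 342 days ago vs limit 540 → met
11. condition 'performs work above three stories' does not hold → requirement n/a → met
12. lien-law disclosure present → met
Not met: 1 of 12

1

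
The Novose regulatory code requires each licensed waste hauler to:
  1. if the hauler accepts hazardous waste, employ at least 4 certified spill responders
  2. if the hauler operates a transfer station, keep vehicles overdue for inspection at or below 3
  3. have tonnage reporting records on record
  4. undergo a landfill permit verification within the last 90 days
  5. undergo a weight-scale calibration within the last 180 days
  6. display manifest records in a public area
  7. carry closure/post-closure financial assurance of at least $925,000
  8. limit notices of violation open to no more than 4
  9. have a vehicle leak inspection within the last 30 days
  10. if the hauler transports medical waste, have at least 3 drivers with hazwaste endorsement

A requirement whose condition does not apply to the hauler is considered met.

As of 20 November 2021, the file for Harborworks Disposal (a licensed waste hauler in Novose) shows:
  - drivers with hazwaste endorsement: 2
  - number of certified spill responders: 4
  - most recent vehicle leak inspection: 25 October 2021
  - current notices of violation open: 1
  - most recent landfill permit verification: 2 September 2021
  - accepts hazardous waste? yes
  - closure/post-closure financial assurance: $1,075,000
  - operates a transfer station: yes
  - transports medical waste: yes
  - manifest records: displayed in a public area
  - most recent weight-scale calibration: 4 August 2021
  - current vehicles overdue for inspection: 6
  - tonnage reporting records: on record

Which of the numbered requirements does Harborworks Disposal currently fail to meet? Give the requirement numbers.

1. condition 'accepts hazardous waste' holds; certified spill responders 4 ≥ 4 → met
2. condition 'operates a transfer station' holds; vehicles overdue for inspection 6 > 3 → not met
3. tonnage reporting records present → met
4. landfill permit verification 79 days ago vs limit 90 → met
5. weight-scale calibration 108 days ago vs limit 180 → met
6. manifest records present → met
7. closure/post-closure financial assurance $1,075,000 ≥ $925,000 → met
8. notices of violation open 1 ≤ 4 → met
9. vehicle leak inspection 26 days ago vs limit 30 → met
10. condition 'transports medical waste' holds; drivers with hazwaste endorsement 2 < 3 → not met
Not met: 2, 10

2, 10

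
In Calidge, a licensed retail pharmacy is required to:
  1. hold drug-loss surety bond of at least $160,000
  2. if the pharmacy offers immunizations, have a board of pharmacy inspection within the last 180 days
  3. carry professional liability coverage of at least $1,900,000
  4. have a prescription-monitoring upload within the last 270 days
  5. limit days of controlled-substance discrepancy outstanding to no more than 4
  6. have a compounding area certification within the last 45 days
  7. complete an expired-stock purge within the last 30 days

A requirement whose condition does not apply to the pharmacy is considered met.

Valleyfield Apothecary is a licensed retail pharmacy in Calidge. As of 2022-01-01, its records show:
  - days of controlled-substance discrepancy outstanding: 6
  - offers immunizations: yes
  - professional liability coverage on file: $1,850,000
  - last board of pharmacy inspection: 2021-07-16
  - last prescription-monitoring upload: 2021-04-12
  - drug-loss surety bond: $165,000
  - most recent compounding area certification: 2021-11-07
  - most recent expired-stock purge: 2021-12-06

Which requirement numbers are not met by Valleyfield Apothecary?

1. drug-loss surety bond $165,000 ≥ $160,000 → met
2. condition 'offers immunizations' holds; board of pharmacy inspection 169 days ago vs limit 180 → met
3. professional liability coverage $1,850,000 < $1,900,000 → not met
4. prescription-monitoring upload 264 days ago vs limit 270 → met
5. days of controlled-substance discrepancy outstanding 6 > 4 → not met
6. compounding area certification 55 days ago vs limit 45 → not met
7. expired-stock purge 26 days ago vs limit 30 → met
Not met: 3, 5, 6

3, 5, 6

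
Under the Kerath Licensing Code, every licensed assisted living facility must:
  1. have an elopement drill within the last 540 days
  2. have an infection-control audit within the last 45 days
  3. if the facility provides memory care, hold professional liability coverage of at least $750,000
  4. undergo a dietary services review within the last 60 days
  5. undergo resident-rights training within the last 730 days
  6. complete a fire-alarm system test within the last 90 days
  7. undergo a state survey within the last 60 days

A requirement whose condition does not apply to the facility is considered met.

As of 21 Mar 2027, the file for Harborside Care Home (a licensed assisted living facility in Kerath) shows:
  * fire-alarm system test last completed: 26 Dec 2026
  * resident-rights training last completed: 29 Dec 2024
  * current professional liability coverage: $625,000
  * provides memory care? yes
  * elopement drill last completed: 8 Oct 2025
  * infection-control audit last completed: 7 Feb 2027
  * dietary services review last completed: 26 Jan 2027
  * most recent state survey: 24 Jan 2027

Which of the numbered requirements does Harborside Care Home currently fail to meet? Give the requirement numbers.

3, 5

1. elopement drill 529 days ago vs limit 540 → met
2. infection-control audit 42 days ago vs limit 45 → met
3. condition 'provides memory care' holds; professional liability coverage $625,000 < $750,000 → not met
4. dietary services review 54 days ago vs limit 60 → met
5. resident-rights training 812 days ago vs limit 730 → not met
6. fire-alarm system test 85 days ago vs limit 90 → met
7. state survey 56 days ago vs limit 60 → met
Not met: 3, 5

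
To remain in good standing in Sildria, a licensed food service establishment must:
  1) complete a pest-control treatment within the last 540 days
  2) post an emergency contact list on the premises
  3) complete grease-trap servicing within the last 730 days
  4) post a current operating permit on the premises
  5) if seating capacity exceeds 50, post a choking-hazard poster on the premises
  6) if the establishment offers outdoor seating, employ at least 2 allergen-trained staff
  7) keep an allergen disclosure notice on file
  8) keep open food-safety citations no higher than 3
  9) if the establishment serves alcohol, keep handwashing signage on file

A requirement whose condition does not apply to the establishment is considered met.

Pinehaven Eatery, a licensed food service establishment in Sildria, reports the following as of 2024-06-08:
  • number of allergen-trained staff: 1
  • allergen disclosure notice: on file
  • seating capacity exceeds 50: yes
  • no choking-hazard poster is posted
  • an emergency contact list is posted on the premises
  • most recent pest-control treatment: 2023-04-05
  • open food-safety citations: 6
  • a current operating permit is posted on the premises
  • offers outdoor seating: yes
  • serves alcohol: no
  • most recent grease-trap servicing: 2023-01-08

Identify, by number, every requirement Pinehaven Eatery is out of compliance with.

5, 6, 8

1. pest-control treatment 430 days ago vs limit 540 → met
2. emergency contact list present → met
3. grease-trap servicing 517 days ago vs limit 730 → met
4. current operating permit present → met
5. condition 'seating capacity exceeds 50' holds; choking-hazard poster absent → not met
6. condition 'offers outdoor seating' holds; allergen-trained staff 1 < 2 → not met
7. allergen disclosure notice present → met
8. open food-safety citations 6 > 3 → not met
9. condition 'serves alcohol' does not hold → requirement n/a → met
Not met: 5, 6, 8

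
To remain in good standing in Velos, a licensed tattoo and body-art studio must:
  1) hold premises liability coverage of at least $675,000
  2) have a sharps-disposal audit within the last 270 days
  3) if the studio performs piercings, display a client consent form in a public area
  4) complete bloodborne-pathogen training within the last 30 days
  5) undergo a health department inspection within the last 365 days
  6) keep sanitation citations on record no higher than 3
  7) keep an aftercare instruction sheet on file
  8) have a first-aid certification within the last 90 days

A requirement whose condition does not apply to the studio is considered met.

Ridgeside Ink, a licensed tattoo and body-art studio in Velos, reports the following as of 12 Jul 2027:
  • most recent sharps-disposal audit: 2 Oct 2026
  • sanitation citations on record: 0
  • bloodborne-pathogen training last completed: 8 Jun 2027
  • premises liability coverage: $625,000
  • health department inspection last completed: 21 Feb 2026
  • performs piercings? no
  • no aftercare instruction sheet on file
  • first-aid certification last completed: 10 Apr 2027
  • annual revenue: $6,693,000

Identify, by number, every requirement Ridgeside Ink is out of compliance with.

1. premises liability coverage $625,000 < $675,000 → not met
2. sharps-disposal audit 283 days ago vs limit 270 → not met
3. condition 'performs piercings' does not hold → requirement n/a → met
4. bloodborne-pathogen training 34 days ago vs limit 30 → not met
5. health department inspection 506 days ago vs limit 365 → not met
6. sanitation citations on record 0 ≤ 3 → met
7. aftercare instruction sheet absent → not met
8. first-aid certification 93 days ago vs limit 90 → not met
Not met: 1, 2, 4, 5, 7, 8

1, 2, 4, 5, 7, 8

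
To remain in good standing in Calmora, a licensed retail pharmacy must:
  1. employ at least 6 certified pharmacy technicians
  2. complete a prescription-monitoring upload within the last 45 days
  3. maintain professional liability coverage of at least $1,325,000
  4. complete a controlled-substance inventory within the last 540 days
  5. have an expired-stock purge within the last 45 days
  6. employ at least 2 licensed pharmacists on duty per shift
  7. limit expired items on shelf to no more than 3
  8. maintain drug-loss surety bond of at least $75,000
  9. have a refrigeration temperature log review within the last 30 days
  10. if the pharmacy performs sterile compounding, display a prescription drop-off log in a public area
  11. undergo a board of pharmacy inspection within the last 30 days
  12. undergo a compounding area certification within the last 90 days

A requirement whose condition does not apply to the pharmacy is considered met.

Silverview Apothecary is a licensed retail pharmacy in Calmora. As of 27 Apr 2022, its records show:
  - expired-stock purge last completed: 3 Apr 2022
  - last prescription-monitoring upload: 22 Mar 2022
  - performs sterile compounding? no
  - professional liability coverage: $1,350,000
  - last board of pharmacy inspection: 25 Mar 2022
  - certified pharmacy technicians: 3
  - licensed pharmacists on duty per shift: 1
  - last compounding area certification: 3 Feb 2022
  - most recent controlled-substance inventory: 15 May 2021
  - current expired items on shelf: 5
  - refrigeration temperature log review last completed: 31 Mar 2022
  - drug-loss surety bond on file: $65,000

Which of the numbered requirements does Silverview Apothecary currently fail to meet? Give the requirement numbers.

1, 6, 7, 8, 11

1. certified pharmacy technicians 3 < 6 → not met
2. prescription-monitoring upload 36 days ago vs limit 45 → met
3. professional liability coverage $1,350,000 ≥ $1,325,000 → met
4. controlled-substance inventory 347 days ago vs limit 540 → met
5. expired-stock purge 24 days ago vs limit 45 → met
6. licensed pharmacists on duty per shift 1 < 2 → not met
7. expired items on shelf 5 > 3 → not met
8. drug-loss surety bond $65,000 < $75,000 → not met
9. refrigeration temperature log review 27 days ago vs limit 30 → met
10. condition 'performs sterile compounding' does not hold → requirement n/a → met
11. board of pharmacy inspection 33 days ago vs limit 30 → not met
12. compounding area certification 83 days ago vs limit 90 → met
Not met: 1, 6, 7, 8, 11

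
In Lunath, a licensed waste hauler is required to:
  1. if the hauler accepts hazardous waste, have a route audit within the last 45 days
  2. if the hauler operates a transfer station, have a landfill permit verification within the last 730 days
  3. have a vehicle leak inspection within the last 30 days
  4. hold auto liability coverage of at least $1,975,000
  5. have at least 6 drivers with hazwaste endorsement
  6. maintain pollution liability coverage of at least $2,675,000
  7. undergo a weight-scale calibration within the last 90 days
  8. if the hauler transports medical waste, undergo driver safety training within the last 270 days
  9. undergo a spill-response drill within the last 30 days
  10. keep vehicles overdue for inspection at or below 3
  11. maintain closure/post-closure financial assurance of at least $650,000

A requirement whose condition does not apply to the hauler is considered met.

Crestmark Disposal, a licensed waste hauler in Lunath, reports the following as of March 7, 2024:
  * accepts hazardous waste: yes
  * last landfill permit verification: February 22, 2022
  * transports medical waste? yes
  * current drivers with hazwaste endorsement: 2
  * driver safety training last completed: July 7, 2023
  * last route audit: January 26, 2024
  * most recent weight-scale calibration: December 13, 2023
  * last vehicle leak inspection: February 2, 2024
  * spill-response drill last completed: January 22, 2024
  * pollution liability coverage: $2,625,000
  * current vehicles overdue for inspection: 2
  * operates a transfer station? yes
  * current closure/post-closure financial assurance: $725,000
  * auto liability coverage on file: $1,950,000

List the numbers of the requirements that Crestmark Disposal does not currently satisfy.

2, 3, 4, 5, 6, 9

1. condition 'accepts hazardous waste' holds; route audit 41 days ago vs limit 45 → met
2. condition 'operates a transfer station' holds; landfill permit verification 744 days ago vs limit 730 → not met
3. vehicle leak inspection 34 days ago vs limit 30 → not met
4. auto liability coverage $1,950,000 < $1,975,000 → not met
5. drivers with hazwaste endorsement 2 < 6 → not met
6. pollution liability coverage $2,625,000 < $2,675,000 → not met
7. weight-scale calibration 85 days ago vs limit 90 → met
8. condition 'transports medical waste' holds; driver safety training 244 days ago vs limit 270 → met
9. spill-response drill 45 days ago vs limit 30 → not met
10. vehicles overdue for inspection 2 ≤ 3 → met
11. closure/post-closure financial assurance $725,000 ≥ $650,000 → met
Not met: 2, 3, 4, 5, 6, 9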